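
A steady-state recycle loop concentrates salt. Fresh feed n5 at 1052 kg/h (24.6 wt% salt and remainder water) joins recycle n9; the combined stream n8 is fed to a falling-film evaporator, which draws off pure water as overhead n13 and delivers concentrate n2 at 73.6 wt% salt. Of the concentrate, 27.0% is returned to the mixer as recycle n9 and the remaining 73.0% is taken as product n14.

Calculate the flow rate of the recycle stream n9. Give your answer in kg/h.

Overall salt balance (none leaves overhead): salt in fresh feed = salt in product, i.e. 1052×0.246 = (1−0.270)·n2·0.736.
n2 = 258.79/(0.736×0.730) = 481.67 kg/h.
Recycle n9 = 0.270×481.67 = 130.05 kg/h.

130.1 kg/h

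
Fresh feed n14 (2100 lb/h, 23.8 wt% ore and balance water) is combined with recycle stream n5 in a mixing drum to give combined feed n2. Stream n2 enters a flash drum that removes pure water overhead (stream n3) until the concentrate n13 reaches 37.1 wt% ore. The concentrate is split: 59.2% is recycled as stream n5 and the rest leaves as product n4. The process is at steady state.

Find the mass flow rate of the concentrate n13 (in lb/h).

Overall ore balance (none leaves overhead): ore in fresh feed = ore in product, i.e. 2100×0.238 = (1−0.592)·n13·0.371.
n13 = 499.8/(0.371×0.408) = 3301.9 lb/h.

3302 lb/h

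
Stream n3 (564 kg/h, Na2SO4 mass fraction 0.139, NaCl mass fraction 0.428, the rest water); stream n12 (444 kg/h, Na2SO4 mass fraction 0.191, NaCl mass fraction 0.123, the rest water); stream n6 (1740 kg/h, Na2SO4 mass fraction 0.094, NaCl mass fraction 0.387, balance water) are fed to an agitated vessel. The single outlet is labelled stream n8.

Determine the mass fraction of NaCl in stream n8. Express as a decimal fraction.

Total flow out = 564 + 444 + 1740 = 2748 kg/h.
NaCl in = 564×0.428 + 444×0.123 + 1740×0.387 = 969.38 kg/h.
NaCl mass fraction in n8 = 969.38/2748 = 0.353.

0.353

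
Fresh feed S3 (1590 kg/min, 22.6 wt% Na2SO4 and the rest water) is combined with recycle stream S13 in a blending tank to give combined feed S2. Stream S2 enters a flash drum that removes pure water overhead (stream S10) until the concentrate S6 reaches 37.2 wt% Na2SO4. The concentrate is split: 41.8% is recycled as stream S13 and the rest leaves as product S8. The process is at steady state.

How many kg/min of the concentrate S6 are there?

1660 kg/min

Overall Na2SO4 balance (none leaves overhead): Na2SO4 in fresh feed = Na2SO4 in product, i.e. 1590×0.226 = (1−0.418)·S6·0.372.
S6 = 359.34/(0.372×0.582) = 1659.7 kg/min.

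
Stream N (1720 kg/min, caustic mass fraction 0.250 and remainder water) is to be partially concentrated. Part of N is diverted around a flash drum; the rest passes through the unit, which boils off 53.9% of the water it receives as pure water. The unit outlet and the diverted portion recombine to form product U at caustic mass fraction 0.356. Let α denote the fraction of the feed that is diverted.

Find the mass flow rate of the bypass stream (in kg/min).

453.1 kg/min

All 1720×0.250 = 430 kg/min of caustic reaches U, so U = 430/0.356 = 1207.9 kg/min and vapour = 512.13 kg/min.
The evaporator receives (1−α)·1720 of feed at 0.750 water and removes 0.539 of that water:
0.539×0.750×(1−α)×1720 = 512.13
(1−α) = 512.13/695.31 = 0.7366;  α = 0.2634.
Bypass flow = 0.2634×1720 = 453.12 kg/min.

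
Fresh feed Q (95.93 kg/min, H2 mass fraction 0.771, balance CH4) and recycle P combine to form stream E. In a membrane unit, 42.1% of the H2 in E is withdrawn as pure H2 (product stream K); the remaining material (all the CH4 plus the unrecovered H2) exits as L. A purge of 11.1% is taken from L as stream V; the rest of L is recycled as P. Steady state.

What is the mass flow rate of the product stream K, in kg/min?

H2 in E: m_A = 95.93×0.771 + (1−0.111)·(1−0.421)·m_A, so m_A = 73.962/0.4853 = 152.41 kg/min.
Product K = 0.421×152.41 = 64.167 kg/min.

64.17 kg/min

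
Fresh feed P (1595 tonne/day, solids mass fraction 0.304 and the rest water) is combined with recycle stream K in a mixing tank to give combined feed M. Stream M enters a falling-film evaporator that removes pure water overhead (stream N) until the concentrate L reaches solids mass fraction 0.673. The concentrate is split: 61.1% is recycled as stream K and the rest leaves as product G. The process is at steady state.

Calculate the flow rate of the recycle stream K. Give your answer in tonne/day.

Overall solids balance (none leaves overhead): solids in fresh feed = solids in product, i.e. 1595×0.304 = (1−0.611)·L·0.673.
L = 484.88/(0.673×0.389) = 1852.1 tonne/day.
Recycle K = 0.611×1852.1 = 1131.6 tonne/day.

1132 tonne/day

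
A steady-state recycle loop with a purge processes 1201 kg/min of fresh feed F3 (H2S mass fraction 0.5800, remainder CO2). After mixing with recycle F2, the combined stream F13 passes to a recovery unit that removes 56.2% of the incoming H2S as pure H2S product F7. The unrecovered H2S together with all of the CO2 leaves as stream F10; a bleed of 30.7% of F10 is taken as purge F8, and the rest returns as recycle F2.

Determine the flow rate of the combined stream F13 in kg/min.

CO2 enters only via F3 and leaves only via the purge: 1201×0.420 = 0.307×(CO2 in F10), and the recovery unit passes all CO2, so CO2 in F13 = CO2 in F10 = 1643.1 kg/min.
H2S in F13: m_A = 1201×0.580 + (1−0.307)·(1−0.562)·m_A, so m_A = 696.58/0.6965 = 1000.2 kg/min.
F13 = 1000.2 + 1643.1 = 2643.2 kg/min.

2643 kg/min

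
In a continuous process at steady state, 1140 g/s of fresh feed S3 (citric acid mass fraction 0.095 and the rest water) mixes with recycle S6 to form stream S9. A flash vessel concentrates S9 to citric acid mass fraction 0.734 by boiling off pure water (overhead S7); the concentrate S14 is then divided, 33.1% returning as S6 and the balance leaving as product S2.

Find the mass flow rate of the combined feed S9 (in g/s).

Overall citric acid balance (none leaves overhead): citric acid in fresh feed = citric acid in product, i.e. 1140×0.095 = (1−0.331)·S14·0.734.
S14 = 108.3/(0.734×0.669) = 220.55 g/s.
Recycle S6 = 0.331×220.55 = 73.002 g/s.
Combined feed S9 = 1140 + 73.002 = 1213 g/s.

1213 g/s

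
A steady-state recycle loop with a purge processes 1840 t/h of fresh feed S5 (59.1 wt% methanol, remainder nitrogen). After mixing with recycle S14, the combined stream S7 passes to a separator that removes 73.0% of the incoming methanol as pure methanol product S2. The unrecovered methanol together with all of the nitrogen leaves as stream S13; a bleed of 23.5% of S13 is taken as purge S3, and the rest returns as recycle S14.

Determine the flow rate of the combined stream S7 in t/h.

4573 t/h

nitrogen enters only via S5 and leaves only via the purge: 1840×0.409 = 0.235×(nitrogen in S13), and the separator passes all nitrogen, so nitrogen in S7 = nitrogen in S13 = 3202.4 t/h.
methanol in S7: m_A = 1840×0.591 + (1−0.235)·(1−0.730)·m_A, so m_A = 1087.4/0.7934 = 1370.5 t/h.
S7 = 1370.5 + 3202.4 = 4572.9 t/h.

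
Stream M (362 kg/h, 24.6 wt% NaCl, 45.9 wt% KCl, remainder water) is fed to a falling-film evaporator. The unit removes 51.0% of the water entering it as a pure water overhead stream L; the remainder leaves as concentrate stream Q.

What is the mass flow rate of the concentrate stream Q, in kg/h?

307.5 kg/h

water entering = 362×0.295 = 106.79 kg/h; overhead removed = 0.510×106.79 = 54.463 kg/h.
Concentrate = 362 − 54.463 = 307.54 kg/h.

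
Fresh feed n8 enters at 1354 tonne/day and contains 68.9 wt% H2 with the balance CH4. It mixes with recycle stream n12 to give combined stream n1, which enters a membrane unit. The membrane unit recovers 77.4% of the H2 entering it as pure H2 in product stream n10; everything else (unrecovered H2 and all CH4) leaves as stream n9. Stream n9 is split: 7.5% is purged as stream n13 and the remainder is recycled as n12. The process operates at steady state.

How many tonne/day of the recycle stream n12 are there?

CH4 enters only via n8 and leaves only via the purge: 1354×0.311 = 0.075×(CH4 in n9), and the membrane unit passes all CH4, so CH4 in n1 = CH4 in n9 = 5614.6 tonne/day.
H2 in n1: m_A = 1354×0.689 + (1−0.075)·(1−0.774)·m_A, so m_A = 932.91/0.7910 = 1179.5 tonne/day.
n9 = (1−0.774)×1179.5 + 5614.6 = 5881.1 tonne/day.
Recycle n12 = (1−0.075)×5881.1 = 5440.1 tonne/day.

5440 tonne/day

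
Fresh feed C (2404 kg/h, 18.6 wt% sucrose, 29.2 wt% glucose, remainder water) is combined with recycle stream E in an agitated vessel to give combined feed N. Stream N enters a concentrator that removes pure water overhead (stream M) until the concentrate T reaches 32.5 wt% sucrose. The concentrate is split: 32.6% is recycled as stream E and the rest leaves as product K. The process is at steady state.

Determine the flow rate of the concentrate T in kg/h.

Overall sucrose balance (none leaves overhead): sucrose in fresh feed = sucrose in product, i.e. 2404×0.186 = (1−0.326)·T·0.325.
T = 447.14/(0.325×0.674) = 2041.3 kg/h.

2041 kg/h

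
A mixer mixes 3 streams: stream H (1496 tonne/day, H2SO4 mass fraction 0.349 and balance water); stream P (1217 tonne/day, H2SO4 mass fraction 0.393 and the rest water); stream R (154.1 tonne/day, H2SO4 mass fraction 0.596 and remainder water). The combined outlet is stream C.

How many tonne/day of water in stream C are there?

water out = water in = 1496×0.651 + 1217×0.607 + 154.1×0.404 = 1774.9 tonne/day.

1775 tonne/day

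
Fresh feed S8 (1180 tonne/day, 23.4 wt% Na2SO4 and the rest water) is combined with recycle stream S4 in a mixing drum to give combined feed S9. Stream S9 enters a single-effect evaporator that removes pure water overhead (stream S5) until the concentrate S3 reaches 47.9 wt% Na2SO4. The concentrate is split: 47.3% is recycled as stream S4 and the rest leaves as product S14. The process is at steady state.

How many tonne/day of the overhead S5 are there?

Overall Na2SO4 balance (none leaves overhead): Na2SO4 in fresh feed = Na2SO4 in product, i.e. 1180×0.234 = (1−0.473)·S3·0.479.
S3 = 276.12/(0.479×0.527) = 1093.8 tonne/day.
Recycle S4 = 0.473×1093.8 = 517.38 tonne/day.
Combined feed S9 = 1180 + 517.38 = 1697.4 tonne/day.
Overhead S5 = S9 − S3 = 1697.4 − 1093.8 = 603.55 tonne/day.

603.5 tonne/day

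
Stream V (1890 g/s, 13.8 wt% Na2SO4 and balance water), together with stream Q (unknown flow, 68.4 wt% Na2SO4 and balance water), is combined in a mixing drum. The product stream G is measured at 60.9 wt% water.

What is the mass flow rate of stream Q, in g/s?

1632 g/s

Let Q be the unknown flow. Total out = 1890 + Q.
water balance: 1629.2 + 0.316·Q = 0.609·(1890 + Q)
(0.316 − 0.609)·Q = 0.609×1890 − 1629.2 = -478.17
Q = -478.17 / -0.293 = 1632 g/s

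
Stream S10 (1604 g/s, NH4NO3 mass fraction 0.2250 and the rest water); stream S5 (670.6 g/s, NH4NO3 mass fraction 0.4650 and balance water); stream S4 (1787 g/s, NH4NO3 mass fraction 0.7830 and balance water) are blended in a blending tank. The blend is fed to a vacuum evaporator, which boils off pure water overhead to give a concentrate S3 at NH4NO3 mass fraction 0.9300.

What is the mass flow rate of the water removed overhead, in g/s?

NH4NO3 entering = 1604×0.225 + 670.6×0.465 + 1787×0.783 = 2071.9 g/s.
All NH4NO3 reports to S3, so S3 = 2071.9/0.930 = 2227.9 g/s.
Total feed = 4061.6 g/s; overhead = 4061.6 − 2227.9 = 1833.7 g/s.

1834 g/s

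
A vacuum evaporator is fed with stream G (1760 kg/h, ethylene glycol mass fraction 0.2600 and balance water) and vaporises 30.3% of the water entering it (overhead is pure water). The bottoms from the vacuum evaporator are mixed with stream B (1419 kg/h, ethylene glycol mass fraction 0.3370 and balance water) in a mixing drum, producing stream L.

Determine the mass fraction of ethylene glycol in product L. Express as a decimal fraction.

Vapour removed = 0.303×0.740×1760 = 394.63 kg/h; concentrate = 1365.4 kg/h.
ethylene glycol reaching the mixer = 457.6 (from concentrate) + 1419×0.337 = 935.8 kg/h.
Product flow = 1365.4 + 1419 = 2784.4 kg/h; ethylene glycol fraction = 0.3361.

0.3361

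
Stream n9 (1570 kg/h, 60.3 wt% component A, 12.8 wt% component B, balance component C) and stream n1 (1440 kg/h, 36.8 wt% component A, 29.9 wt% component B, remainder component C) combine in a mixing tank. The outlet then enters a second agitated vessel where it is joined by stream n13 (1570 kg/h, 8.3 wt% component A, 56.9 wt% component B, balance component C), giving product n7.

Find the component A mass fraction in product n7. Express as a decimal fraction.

0.351

Overall, product flow = 4580 kg/h.
component A in = 1570×0.603 + 1440×0.368 + 1570×0.083 = 1606.9 kg/h.
component A fraction in n7 = 0.351.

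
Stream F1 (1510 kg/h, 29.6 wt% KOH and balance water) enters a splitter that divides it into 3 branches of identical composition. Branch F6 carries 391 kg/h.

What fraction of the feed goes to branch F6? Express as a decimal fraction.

Fraction to F6 = 391/1510 = 0.2589.

0.259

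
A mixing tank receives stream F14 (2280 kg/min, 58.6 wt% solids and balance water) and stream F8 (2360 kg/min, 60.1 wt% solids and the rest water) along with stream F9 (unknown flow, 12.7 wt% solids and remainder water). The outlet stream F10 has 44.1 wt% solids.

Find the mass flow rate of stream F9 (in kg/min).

Let F9 be the unknown flow. Total out = 4640 + F9.
solids balance: 2754.4 + 0.127·F9 = 0.441·(4640 + F9)
(0.127 − 0.441)·F9 = 0.441×4640 − 2754.4 = -708.2
F9 = -708.2 / -0.314 = 2255.4 kg/min

2255 kg/min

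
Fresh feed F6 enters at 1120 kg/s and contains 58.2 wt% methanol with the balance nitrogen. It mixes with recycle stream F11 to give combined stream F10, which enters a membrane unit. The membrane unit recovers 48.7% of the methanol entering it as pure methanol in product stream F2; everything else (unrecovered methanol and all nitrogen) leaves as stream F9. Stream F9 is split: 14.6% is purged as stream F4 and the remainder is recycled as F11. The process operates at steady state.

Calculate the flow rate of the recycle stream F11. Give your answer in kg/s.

3247 kg/s

nitrogen enters only via F6 and leaves only via the purge: 1120×0.418 = 0.146×(nitrogen in F9), and the membrane unit passes all nitrogen, so nitrogen in F10 = nitrogen in F9 = 3206.6 kg/s.
methanol in F10: m_A = 1120×0.582 + (1−0.146)·(1−0.487)·m_A, so m_A = 651.84/0.5619 = 1160.1 kg/s.
F9 = (1−0.487)×1160.1 + 3206.6 = 3801.7 kg/s.
Recycle F11 = (1−0.146)×3801.7 = 3246.6 kg/s.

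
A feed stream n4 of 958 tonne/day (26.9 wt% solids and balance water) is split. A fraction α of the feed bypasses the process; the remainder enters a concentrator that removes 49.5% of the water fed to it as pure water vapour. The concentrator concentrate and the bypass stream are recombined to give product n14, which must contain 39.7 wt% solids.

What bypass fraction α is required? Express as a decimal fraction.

0.109

All 958×0.269 = 257.7 tonne/day of solids reaches n14, so n14 = 257.7/0.397 = 649.12 tonne/day and vapour = 308.88 tonne/day.
The evaporator receives (1−α)·958 of feed at 0.731 water and removes 0.495 of that water:
0.495×0.731×(1−α)×958 = 308.88
(1−α) = 308.88/346.65 = 0.8910;  α = 0.1090.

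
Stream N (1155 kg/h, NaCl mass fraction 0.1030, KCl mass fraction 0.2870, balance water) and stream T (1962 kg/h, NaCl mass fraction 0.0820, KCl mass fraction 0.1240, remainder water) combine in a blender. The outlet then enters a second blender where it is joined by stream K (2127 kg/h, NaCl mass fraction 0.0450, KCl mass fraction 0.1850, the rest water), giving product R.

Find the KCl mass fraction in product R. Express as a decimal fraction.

0.1846

Overall, product flow = 5244 kg/h.
KCl in = 1155×0.287 + 1962×0.124 + 2127×0.185 = 968.27 kg/h.
KCl fraction in R = 0.1846.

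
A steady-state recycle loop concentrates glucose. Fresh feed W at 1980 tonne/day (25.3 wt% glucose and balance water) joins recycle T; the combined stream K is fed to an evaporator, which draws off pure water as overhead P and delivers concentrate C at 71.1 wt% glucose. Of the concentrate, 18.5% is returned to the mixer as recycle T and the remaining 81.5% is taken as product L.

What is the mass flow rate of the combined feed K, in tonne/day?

Overall glucose balance (none leaves overhead): glucose in fresh feed = glucose in product, i.e. 1980×0.253 = (1−0.185)·C·0.711.
C = 500.94/(0.711×0.815) = 864.49 tonne/day.
Recycle T = 0.185×864.49 = 159.93 tonne/day.
Combined feed K = 1980 + 159.93 = 2139.9 tonne/day.

2140 tonne/day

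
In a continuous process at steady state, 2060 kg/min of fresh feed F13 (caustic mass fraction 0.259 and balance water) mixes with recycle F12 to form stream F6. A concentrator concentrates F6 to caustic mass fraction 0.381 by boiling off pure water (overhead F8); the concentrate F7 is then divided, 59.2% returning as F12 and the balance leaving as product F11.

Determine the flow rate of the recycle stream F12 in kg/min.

2032 kg/min

Overall caustic balance (none leaves overhead): caustic in fresh feed = caustic in product, i.e. 2060×0.259 = (1−0.592)·F7·0.381.
F7 = 533.54/(0.381×0.408) = 3432.3 kg/min.
Recycle F12 = 0.592×3432.3 = 2031.9 kg/min.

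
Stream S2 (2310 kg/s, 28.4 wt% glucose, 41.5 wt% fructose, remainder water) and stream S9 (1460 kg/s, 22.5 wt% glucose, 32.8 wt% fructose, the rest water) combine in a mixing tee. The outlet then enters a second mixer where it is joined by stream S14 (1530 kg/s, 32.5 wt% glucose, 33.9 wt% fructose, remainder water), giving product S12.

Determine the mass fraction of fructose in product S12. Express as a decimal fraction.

0.369

Overall, product flow = 5300 kg/s.
fructose in = 2310×0.415 + 1460×0.328 + 1530×0.339 = 1956.2 kg/s.
fructose fraction in S12 = 0.369.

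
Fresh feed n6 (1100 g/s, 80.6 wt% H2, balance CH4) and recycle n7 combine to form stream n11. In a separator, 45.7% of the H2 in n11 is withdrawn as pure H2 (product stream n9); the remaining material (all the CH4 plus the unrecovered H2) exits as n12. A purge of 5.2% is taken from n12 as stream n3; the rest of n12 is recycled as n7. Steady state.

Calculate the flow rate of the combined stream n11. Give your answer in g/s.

CH4 enters only via n6 and leaves only via the purge: 1100×0.194 = 0.052×(CH4 in n12), and the separator passes all CH4, so CH4 in n11 = CH4 in n12 = 4103.8 g/s.
H2 in n11: m_A = 1100×0.806 + (1−0.052)·(1−0.457)·m_A, so m_A = 886.6/0.4852 = 1827.2 g/s.
n11 = 1827.2 + 4103.8 = 5931 g/s.

5931 g/s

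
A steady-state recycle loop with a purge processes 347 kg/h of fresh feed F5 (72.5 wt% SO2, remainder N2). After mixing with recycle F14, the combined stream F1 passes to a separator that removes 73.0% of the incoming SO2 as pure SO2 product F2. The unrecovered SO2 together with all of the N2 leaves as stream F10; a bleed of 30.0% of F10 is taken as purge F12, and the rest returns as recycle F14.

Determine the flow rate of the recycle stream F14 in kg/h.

N2 enters only via F5 and leaves only via the purge: 347×0.275 = 0.300×(N2 in F10), and the separator passes all N2, so N2 in F1 = N2 in F10 = 318.08 kg/h.
SO2 in F1: m_A = 347×0.725 + (1−0.300)·(1−0.730)·m_A, so m_A = 251.57/0.8110 = 310.2 kg/h.
F10 = (1−0.730)×310.2 + 318.08 = 401.84 kg/h.
Recycle F14 = (1−0.300)×401.84 = 281.29 kg/h.

281.3 kg/h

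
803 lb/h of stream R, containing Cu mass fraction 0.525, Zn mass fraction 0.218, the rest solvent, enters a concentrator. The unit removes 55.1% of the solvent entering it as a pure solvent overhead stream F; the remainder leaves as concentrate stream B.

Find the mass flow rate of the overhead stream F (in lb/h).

solvent entering = 803×0.257 = 206.37 lb/h; overhead removed = 0.551×206.37 = 113.71 lb/h.

113.7 lb/h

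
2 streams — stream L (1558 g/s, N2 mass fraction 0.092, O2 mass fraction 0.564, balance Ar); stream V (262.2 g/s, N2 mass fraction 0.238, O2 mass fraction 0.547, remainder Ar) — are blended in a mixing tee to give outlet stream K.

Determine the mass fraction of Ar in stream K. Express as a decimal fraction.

0.325

Total flow out = 1558 + 262.2 = 1820.2 g/s.
Ar in = 1558×0.344 + 262.2×0.215 = 592.33 g/s.
Ar mass fraction in K = 592.33/1820.2 = 0.325.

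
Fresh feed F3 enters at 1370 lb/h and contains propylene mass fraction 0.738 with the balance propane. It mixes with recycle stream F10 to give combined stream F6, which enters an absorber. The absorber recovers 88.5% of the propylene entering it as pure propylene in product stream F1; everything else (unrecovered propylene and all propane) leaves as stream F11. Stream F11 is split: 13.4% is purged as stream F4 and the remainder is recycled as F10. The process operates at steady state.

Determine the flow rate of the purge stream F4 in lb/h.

376.2 lb/h

propane enters only via F3 and leaves only via the purge: 1370×0.262 = 0.134×(propane in F11), and the absorber passes all propane, so propane in F6 = propane in F11 = 2678.7 lb/h.
propylene in F6: m_A = 1370×0.738 + (1−0.134)·(1−0.885)·m_A, so m_A = 1011.1/0.9004 = 1122.9 lb/h.
F11 = (1−0.885)×1122.9 + 2678.7 = 2807.8 lb/h.
Purge F4 = 0.134×2807.8 = 376.24 lb/h.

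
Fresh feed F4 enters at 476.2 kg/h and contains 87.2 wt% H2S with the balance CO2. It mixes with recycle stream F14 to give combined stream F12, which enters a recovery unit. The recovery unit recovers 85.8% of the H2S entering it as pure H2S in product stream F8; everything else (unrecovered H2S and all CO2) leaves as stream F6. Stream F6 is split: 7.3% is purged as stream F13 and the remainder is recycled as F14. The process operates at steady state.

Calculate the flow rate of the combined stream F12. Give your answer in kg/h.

CO2 enters only via F4 and leaves only via the purge: 476.2×0.128 = 0.073×(CO2 in F6), and the recovery unit passes all CO2, so CO2 in F12 = CO2 in F6 = 834.98 kg/h.
H2S in F12: m_A = 476.2×0.872 + (1−0.073)·(1−0.858)·m_A, so m_A = 415.25/0.8684 = 478.19 kg/h.
F12 = 478.19 + 834.98 = 1313.2 kg/h.

1313 kg/h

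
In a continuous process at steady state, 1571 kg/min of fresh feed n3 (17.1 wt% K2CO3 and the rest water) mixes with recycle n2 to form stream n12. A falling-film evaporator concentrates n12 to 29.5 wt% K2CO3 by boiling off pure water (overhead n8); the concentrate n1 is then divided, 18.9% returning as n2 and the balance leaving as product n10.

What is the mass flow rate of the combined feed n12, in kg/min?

Overall K2CO3 balance (none leaves overhead): K2CO3 in fresh feed = K2CO3 in product, i.e. 1571×0.171 = (1−0.189)·n1·0.295.
n1 = 268.64/(0.295×0.811) = 1122.9 kg/min.
Recycle n2 = 0.189×1122.9 = 212.22 kg/min.
Combined feed n12 = 1571 + 212.22 = 1783.2 kg/min.

1783 kg/min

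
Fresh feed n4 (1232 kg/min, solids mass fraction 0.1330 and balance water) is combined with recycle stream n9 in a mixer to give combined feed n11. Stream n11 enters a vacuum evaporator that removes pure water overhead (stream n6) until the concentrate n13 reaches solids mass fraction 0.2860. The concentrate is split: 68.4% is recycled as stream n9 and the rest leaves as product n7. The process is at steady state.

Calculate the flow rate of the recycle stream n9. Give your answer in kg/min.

Overall solids balance (none leaves overhead): solids in fresh feed = solids in product, i.e. 1232×0.133 = (1−0.684)·n13·0.286.
n13 = 163.86/(0.286×0.316) = 1813 kg/min.
Recycle n9 = 0.684×1813 = 1240.1 kg/min.

1240 kg/min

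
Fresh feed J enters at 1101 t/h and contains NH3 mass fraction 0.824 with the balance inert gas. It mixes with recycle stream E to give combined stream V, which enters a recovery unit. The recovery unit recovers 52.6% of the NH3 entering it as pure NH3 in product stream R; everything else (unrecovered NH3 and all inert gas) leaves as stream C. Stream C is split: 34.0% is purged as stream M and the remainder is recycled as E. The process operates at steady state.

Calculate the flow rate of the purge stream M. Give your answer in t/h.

inert gas enters only via J and leaves only via the purge: 1101×0.176 = 0.340×(inert gas in C), and the recovery unit passes all inert gas, so inert gas in V = inert gas in C = 569.93 t/h.
NH3 in V: m_A = 1101×0.824 + (1−0.340)·(1−0.526)·m_A, so m_A = 907.22/0.6872 = 1320.3 t/h.
C = (1−0.526)×1320.3 + 569.93 = 1195.7 t/h.
Purge M = 0.340×1195.7 = 406.55 t/h.

406.5 t/h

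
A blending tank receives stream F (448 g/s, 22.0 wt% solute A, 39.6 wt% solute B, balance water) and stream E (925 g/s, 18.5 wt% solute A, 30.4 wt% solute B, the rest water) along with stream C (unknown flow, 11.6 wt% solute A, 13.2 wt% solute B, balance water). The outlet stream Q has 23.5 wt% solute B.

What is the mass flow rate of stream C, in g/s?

1320 g/s

Let C be the unknown flow. Total out = 1373 + C.
solute B balance: 458.61 + 0.132·C = 0.235·(1373 + C)
(0.132 − 0.235)·C = 0.235×1373 − 458.61 = -135.95
C = -135.95 / -0.103 = 1319.9 g/s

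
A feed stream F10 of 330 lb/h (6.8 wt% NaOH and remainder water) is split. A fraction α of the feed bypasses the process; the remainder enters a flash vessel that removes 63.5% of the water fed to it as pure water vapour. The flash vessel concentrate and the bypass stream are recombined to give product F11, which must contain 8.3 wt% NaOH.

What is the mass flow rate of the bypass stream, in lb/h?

All 330×0.068 = 22.44 lb/h of NaOH reaches F11, so F11 = 22.44/0.083 = 270.36 lb/h and vapour = 59.639 lb/h.
The evaporator receives (1−α)·330 of feed at 0.932 water and removes 0.635 of that water:
0.635×0.932×(1−α)×330 = 59.639
(1−α) = 59.639/195.3 = 0.3054;  α = 0.6946.
Bypass flow = 0.6946×330 = 229.23 lb/h.

229.2 lb/h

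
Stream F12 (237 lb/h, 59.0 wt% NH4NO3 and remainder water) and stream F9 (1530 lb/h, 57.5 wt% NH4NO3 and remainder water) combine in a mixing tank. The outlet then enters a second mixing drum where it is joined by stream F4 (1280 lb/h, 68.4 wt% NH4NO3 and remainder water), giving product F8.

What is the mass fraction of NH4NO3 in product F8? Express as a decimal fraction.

Overall, product flow = 3047 lb/h.
NH4NO3 in = 237×0.590 + 1530×0.575 + 1280×0.684 = 1895.1 lb/h.
NH4NO3 fraction in F8 = 0.622.

0.622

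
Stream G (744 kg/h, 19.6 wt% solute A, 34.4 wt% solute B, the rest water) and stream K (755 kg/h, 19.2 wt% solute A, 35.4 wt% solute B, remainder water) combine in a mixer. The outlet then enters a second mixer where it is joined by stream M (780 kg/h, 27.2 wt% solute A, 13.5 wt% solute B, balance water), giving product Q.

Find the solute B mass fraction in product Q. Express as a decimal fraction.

Overall, product flow = 2279 kg/h.
solute B in = 744×0.344 + 755×0.354 + 780×0.135 = 628.51 kg/h.
solute B fraction in Q = 0.276.

0.276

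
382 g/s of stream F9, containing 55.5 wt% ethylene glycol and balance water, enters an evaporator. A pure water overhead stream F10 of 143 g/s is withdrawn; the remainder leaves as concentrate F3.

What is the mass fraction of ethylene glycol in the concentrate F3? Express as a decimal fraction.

0.887

ethylene glycol is not removed: 382×0.555 = 212.01 g/s of ethylene glycol enters F3.
Concentrate = 382 − 143 = 239 g/s.
Mass fraction = 212.01/239 = 0.887.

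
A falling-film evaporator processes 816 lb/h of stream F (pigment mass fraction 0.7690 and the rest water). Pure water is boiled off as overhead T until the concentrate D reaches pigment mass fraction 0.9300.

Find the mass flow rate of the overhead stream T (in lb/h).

pigment is conserved: 816×0.769 = 627.5 lb/h all reports to the concentrate.
Concentrate = 627.5/(target fraction) = 674.74 lb/h.
Overhead = 816 − 674.74 = 141.26 lb/h.

141.3 lb/h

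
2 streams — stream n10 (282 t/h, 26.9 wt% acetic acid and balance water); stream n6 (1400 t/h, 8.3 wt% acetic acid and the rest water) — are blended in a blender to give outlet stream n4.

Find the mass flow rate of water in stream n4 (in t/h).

water out = water in = 282×0.731 + 1400×0.917 = 1489.9 t/h.

1490 t/h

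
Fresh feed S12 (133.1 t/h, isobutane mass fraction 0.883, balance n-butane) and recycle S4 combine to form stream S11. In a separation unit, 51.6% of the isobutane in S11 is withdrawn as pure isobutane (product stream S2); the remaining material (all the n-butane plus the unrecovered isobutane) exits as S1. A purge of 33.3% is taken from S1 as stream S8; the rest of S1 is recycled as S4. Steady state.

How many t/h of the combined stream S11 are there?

220.3 t/h

n-butane enters only via S12 and leaves only via the purge: 133.1×0.117 = 0.333×(n-butane in S1), and the separation unit passes all n-butane, so n-butane in S11 = n-butane in S1 = 46.765 t/h.
isobutane in S11: m_A = 133.1×0.883 + (1−0.333)·(1−0.516)·m_A, so m_A = 117.53/0.6772 = 173.56 t/h.
S11 = 173.56 + 46.765 = 220.32 t/h.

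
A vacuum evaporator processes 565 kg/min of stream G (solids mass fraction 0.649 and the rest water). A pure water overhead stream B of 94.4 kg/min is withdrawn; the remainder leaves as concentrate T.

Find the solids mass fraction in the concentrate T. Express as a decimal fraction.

solids is not removed: 565×0.649 = 366.69 kg/min of solids enters T.
Concentrate = 565 − 94.4 = 470.6 kg/min.
Mass fraction = 366.69/470.6 = 0.779.

0.779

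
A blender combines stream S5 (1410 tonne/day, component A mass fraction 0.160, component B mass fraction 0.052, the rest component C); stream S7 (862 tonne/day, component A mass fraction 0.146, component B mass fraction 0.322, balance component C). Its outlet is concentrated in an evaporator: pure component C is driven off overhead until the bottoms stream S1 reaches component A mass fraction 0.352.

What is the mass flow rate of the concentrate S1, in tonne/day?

component A entering = 1410×0.160 + 862×0.146 = 351.45 tonne/day.
All component A reports to S1, so S1 = 351.45/0.352 = 998.44 tonne/day.

998.4 tonne/day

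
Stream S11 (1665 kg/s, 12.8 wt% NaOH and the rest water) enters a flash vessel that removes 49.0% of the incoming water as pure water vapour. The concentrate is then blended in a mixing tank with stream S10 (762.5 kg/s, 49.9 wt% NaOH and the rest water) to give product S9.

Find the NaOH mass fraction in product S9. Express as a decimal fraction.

0.3459

Vapour removed = 0.490×0.872×1665 = 711.42 kg/s; concentrate = 953.58 kg/s.
NaOH reaching the mixer = 213.12 (from concentrate) + 762.5×0.499 = 593.61 kg/s.
Product flow = 953.58 + 762.5 = 1716.1 kg/s; NaOH fraction = 0.3459.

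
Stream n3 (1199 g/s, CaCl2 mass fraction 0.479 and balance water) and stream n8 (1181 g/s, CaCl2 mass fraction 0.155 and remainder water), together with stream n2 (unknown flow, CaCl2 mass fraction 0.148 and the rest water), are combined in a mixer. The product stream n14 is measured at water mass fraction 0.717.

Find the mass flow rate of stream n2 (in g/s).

621 g/s

Let n2 be the unknown flow. Total out = 2380 + n2.
water balance: 1622.6 + 0.852·n2 = 0.717·(2380 + n2)
(0.852 − 0.717)·n2 = 0.717×2380 − 1622.6 = 83.836
n2 = 83.836 / 0.135 = 621.01 g/s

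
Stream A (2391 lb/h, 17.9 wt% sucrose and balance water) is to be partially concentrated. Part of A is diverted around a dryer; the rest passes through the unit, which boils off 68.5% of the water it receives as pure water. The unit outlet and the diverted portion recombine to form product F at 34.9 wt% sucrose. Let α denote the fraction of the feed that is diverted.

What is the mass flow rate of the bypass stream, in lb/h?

320.1 lb/h

All 2391×0.179 = 427.99 lb/h of sucrose reaches F, so F = 427.99/0.349 = 1226.3 lb/h and vapour = 1164.7 lb/h.
The evaporator receives (1−α)·2391 of feed at 0.821 water and removes 0.685 of that water:
0.685×0.821×(1−α)×2391 = 1164.7
(1−α) = 1164.7/1344.7 = 0.8661;  α = 0.1339.
Bypass flow = 0.1339×2391 = 320.05 lb/h.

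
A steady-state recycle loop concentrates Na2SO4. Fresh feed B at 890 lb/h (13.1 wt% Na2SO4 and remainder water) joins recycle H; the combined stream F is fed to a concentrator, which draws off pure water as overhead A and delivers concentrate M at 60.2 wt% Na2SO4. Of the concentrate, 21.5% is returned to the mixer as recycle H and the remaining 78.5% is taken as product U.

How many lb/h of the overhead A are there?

Overall Na2SO4 balance (none leaves overhead): Na2SO4 in fresh feed = Na2SO4 in product, i.e. 890×0.131 = (1−0.215)·M·0.602.
M = 116.59/(0.602×0.785) = 246.71 lb/h.
Recycle H = 0.215×246.71 = 53.044 lb/h.
Combined feed F = 890 + 53.044 = 943.04 lb/h.
Overhead A = F − M = 943.04 − 246.71 = 696.33 lb/h.

696.3 lb/h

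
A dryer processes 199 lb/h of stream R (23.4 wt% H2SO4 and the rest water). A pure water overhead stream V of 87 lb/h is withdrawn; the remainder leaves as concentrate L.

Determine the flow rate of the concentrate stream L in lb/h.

Concentrate = 199 − 87 = 112 lb/h.

112 lb/h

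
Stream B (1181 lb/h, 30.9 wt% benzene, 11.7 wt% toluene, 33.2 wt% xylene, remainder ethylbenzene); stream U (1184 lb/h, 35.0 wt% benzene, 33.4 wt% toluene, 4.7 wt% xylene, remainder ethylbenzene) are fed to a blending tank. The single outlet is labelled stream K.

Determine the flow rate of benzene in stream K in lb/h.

779.3 lb/h

benzene out = benzene in = 1181×0.309 + 1184×0.350 = 779.33 lb/h.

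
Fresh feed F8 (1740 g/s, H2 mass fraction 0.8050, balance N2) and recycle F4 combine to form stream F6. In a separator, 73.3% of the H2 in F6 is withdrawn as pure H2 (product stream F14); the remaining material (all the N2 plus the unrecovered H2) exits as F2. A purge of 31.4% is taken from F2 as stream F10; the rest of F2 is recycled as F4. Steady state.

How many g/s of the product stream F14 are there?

H2 in F6: m_A = 1740×0.805 + (1−0.314)·(1−0.733)·m_A, so m_A = 1400.7/0.8168 = 1714.8 g/s.
Product F14 = 0.733×1714.8 = 1256.9 g/s.

1257 g/s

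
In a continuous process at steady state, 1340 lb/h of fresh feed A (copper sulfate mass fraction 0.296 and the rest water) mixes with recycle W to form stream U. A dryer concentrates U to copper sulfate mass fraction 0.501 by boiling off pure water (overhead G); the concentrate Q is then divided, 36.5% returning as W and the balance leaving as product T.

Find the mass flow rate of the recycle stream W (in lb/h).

455.1 lb/h

Overall copper sulfate balance (none leaves overhead): copper sulfate in fresh feed = copper sulfate in product, i.e. 1340×0.296 = (1−0.365)·Q·0.501.
Q = 396.64/(0.501×0.635) = 1246.8 lb/h.
Recycle W = 0.365×1246.8 = 455.07 lb/h.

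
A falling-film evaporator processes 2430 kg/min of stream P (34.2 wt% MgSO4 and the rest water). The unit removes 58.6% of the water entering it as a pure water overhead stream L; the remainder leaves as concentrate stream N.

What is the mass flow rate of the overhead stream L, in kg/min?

937 kg/min

water entering = 2430×0.658 = 1598.9 kg/min; overhead removed = 0.586×1598.9 = 936.98 kg/min.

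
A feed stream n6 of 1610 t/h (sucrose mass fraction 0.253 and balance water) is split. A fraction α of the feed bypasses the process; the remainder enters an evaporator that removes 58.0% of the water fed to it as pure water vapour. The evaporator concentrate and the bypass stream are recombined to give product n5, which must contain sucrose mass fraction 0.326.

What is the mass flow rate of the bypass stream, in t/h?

All 1610×0.253 = 407.33 t/h of sucrose reaches n5, so n5 = 407.33/0.326 = 1249.5 t/h and vapour = 360.52 t/h.
The evaporator receives (1−α)·1610 of feed at 0.747 water and removes 0.580 of that water:
0.580×0.747×(1−α)×1610 = 360.52
(1−α) = 360.52/697.55 = 0.5168;  α = 0.4832.
Bypass flow = 0.4832×1610 = 777.89 t/h.

777.9 t/h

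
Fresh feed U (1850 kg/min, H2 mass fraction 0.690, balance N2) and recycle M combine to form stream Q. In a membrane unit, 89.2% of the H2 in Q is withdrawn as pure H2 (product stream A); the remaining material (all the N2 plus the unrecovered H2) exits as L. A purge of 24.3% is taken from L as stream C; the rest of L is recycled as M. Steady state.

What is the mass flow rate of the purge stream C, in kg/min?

610 kg/min

N2 enters only via U and leaves only via the purge: 1850×0.310 = 0.243×(N2 in L), and the membrane unit passes all N2, so N2 in Q = N2 in L = 2360.1 kg/min.
H2 in Q: m_A = 1850×0.690 + (1−0.243)·(1−0.892)·m_A, so m_A = 1276.5/0.9182 = 1390.2 kg/min.
L = (1−0.892)×1390.2 + 2360.1 = 2510.2 kg/min.
Purge C = 0.243×2510.2 = 609.98 kg/min.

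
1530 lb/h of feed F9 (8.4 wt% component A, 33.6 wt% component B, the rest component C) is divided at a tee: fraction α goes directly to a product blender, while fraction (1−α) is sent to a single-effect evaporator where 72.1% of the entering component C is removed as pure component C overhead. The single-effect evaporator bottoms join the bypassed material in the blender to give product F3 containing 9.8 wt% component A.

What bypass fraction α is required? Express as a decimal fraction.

0.658

All 1530×0.084 = 128.52 lb/h of component A reaches F3, so F3 = 128.52/0.098 = 1311.4 lb/h and vapour = 218.57 lb/h.
The evaporator receives (1−α)·1530 of feed at 0.580 component C and removes 0.721 of that component C:
0.721×0.580×(1−α)×1530 = 218.57
(1−α) = 218.57/639.82 = 0.3416;  α = 0.6584.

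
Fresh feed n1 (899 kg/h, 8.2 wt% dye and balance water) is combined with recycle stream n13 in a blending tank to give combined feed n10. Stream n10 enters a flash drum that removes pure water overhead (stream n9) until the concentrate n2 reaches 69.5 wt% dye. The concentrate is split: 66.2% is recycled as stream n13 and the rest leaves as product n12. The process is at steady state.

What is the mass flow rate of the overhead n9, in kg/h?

792.9 kg/h

Overall dye balance (none leaves overhead): dye in fresh feed = dye in product, i.e. 899×0.082 = (1−0.662)·n2·0.695.
n2 = 73.718/(0.695×0.338) = 313.81 kg/h.
Recycle n13 = 0.662×313.81 = 207.74 kg/h.
Combined feed n10 = 899 + 207.74 = 1106.7 kg/h.
Overhead n9 = n10 − n2 = 1106.7 − 313.81 = 792.93 kg/h.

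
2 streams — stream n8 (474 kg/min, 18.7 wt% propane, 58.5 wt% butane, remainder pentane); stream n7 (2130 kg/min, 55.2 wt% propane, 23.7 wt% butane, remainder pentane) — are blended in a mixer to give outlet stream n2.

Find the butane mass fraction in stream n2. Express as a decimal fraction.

0.300

Total flow out = 474 + 2130 = 2604 kg/min.
butane in = 474×0.585 + 2130×0.237 = 782.1 kg/min.
butane mass fraction in n2 = 782.1/2604 = 0.300.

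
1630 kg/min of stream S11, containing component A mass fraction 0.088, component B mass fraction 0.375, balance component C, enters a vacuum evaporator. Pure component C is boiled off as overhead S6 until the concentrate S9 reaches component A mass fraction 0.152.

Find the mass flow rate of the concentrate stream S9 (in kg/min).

component A is conserved: 1630×0.088 = 143.44 kg/min all reports to the concentrate.
Concentrate = 143.44/(target fraction) = 943.68 kg/min.

943.7 kg/min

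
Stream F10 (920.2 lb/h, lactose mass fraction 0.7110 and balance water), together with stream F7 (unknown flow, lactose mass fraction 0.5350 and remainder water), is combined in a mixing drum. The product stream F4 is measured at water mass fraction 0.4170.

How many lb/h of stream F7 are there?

2454 lb/h

Let F7 be the unknown flow. Total out = 920.2 + F7.
water balance: 265.94 + 0.465·F7 = 0.417·(920.2 + F7)
(0.465 − 0.417)·F7 = 0.417×920.2 − 265.94 = 117.79
F7 = 117.79 / 0.048 = 2453.9 lb/h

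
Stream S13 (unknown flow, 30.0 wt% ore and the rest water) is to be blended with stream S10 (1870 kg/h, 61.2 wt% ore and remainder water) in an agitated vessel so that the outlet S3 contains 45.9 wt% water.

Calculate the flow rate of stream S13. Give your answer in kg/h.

Let S13 be the unknown flow. Total out = 1870 + S13.
water balance: 725.56 + 0.700·S13 = 0.459·(1870 + S13)
(0.700 − 0.459)·S13 = 0.459×1870 − 725.56 = 132.77
S13 = 132.77 / 0.241 = 550.91 kg/h

550.9 kg/h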